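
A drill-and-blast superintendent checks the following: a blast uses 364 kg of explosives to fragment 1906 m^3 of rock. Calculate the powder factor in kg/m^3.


Powder factor = explosive mass / rock volume
= 364 / 1906
= 0.191 kg/m^3

0.191 kg/m^3


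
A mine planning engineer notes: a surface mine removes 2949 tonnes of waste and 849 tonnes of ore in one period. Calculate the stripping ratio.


Stripping ratio = waste tonnage / ore tonnage
= 2949 / 849
= 3.4735

3.4735


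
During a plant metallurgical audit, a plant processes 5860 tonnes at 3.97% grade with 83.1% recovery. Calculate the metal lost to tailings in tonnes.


39.3165 tonnes

Total metal in feed:
= 5860 * 3.97 / 100 = 232.642 tonnes
Metal recovered:
= 232.642 * 83.1 / 100 = 193.325502 tonnes
Metal lost to tailings:
= 232.642 - 193.325502
= 39.3165 tonnes


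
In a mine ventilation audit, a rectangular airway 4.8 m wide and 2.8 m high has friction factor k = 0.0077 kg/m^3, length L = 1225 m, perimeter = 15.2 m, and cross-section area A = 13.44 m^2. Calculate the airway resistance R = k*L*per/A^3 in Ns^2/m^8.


0.0591 Ns^2/m^8

Compute the numerator:
k * L * per = 0.0077 * 1225 * 15.2
= 143.374
Compute the denominator:
A^3 = 13.44^3 = 2427.715584
Resistance:
R = 143.374 / 2427.715584
= 0.0591 Ns^2/m^8


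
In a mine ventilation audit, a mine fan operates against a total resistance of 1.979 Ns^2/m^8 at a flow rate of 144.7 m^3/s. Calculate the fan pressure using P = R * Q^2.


41436.4801 Pa

Compute Q^2:
Q^2 = 144.7^2 = 20938.09
Compute pressure:
P = R * Q^2 = 1.979 * 20938.09
= 41436.4801 Pa


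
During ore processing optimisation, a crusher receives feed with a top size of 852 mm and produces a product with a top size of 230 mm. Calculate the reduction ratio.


Reduction ratio = feed size / product size
= 852 / 230
= 3.7043

3.7043


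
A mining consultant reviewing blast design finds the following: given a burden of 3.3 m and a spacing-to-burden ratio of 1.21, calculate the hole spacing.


3.993 m

Spacing = burden * ratio
= 3.3 * 1.21
= 3.993 m


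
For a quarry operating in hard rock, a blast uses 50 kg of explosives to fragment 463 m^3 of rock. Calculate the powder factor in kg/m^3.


0.108 kg/m^3

Powder factor = explosive mass / rock volume
= 50 / 463
= 0.108 kg/m^3


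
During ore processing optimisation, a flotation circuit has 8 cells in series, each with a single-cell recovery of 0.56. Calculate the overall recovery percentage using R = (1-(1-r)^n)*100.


99.8595%

Complement of single-cell recovery:
1 - r = 1 - 0.56 = 0.44
Raise to power n:
(1 - r)^8 = 0.44^8 = 0.001404822363
Overall recovery:
R = (1 - 0.001404822363) * 100
= 99.8595%


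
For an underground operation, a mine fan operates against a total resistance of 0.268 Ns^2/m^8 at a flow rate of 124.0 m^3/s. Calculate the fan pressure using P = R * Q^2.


4120.768 Pa

Compute Q^2:
Q^2 = 124.0^2 = 15376.0
Compute pressure:
P = R * Q^2 = 0.268 * 15376.0
= 4120.768 Pa


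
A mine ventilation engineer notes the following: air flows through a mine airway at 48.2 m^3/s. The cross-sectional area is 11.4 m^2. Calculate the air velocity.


4.2281 m/s

Velocity = flow rate / cross-sectional area
= 48.2 / 11.4
= 4.2281 m/s


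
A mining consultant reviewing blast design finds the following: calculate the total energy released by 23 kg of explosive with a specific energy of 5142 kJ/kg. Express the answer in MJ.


118.266 MJ

Energy = mass * specific_energy / 1000
= 23 * 5142 / 1000
= 118266 / 1000
= 118.266 MJ


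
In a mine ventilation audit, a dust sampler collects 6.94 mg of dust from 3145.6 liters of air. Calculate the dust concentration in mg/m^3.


Convert liters to m^3: 1 m^3 = 1000 L
Concentration = mass / volume * 1000
= 6.94 / 3145.6 * 1000
= 0.002206256358 * 1000
= 2.2063 mg/m^3

2.2063 mg/m^3


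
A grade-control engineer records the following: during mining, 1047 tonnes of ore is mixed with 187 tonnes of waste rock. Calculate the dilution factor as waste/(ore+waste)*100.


Total material = ore + waste
= 1047 + 187 = 1234 tonnes
Dilution = waste / total * 100
= 187 / 1234 * 100
= 0.1515397083 * 100
= 15.154%

15.154%


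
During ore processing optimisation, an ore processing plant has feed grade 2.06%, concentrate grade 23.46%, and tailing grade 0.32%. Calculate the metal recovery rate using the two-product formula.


85.6341%

Using the two-product formula:
R = 100 * c * (f - t) / (f * (c - t))
Numerator = 100 * 23.46 * (2.06 - 0.32)
= 100 * 23.46 * 1.74
= 4082.04
Denominator = 2.06 * (23.46 - 0.32)
= 2.06 * 23.14
= 47.6684
R = 4082.04 / 47.6684
= 85.6341%


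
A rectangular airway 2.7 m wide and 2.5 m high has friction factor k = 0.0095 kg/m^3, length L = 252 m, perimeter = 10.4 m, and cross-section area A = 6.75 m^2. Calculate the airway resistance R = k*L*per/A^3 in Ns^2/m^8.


Compute the numerator:
k * L * per = 0.0095 * 252 * 10.4
= 24.8976
Compute the denominator:
A^3 = 6.75^3 = 307.546875
Resistance:
R = 24.8976 / 307.546875
= 0.081 Ns^2/m^8

0.081 Ns^2/m^8


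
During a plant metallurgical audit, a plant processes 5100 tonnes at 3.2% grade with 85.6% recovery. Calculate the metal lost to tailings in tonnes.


Total metal in feed:
= 5100 * 3.2 / 100 = 163.2 tonnes
Metal recovered:
= 163.2 * 85.6 / 100 = 139.6992 tonnes
Metal lost to tailings:
= 163.2 - 139.6992
= 23.5008 tonnes

23.5008 tonnes


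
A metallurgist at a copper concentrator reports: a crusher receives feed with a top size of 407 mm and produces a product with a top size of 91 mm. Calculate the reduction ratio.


Reduction ratio = feed size / product size
= 407 / 91
= 4.4725

4.4725


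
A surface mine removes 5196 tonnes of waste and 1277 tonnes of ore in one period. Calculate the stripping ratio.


4.0689

Stripping ratio = waste tonnage / ore tonnage
= 5196 / 1277
= 4.0689


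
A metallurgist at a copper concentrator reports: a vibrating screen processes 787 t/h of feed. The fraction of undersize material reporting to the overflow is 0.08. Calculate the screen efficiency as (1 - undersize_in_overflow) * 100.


Screen efficiency = (1 - fraction of undersize in overflow) * 100
= (1 - 0.08) * 100
= 0.92 * 100
= 92.0%

92.0%


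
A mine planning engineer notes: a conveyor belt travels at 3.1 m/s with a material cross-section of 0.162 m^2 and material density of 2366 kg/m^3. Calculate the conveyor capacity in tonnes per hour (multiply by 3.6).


Volumetric flow = speed * area
= 3.1 * 0.162 = 0.5022 m^3/s
Mass flow = volumetric * density
= 0.5022 * 2366 = 1188.2052 kg/s
Convert to t/h: multiply by 3.6
Capacity = 1188.2052 * 3.6
= 4277.5387 t/h

4277.5387 t/h


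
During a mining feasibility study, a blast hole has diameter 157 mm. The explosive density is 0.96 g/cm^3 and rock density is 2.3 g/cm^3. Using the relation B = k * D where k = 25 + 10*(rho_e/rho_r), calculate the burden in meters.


First, compute k:
rho_e / rho_r = 0.96 / 2.3 = 0.4173913043
k = 25 + 10 * 0.4173913043 = 29.17391304
Then, compute burden:
B = k * D / 1000 = 29.17391304 * 157 / 1000
= 4580.304348 / 1000
= 4.5803 m

4.5803 m


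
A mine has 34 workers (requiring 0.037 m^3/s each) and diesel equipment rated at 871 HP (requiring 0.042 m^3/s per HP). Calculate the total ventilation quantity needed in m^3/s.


37.84 m^3/s

Airflow for workers:
Q_people = 34 * 0.037 = 1.258 m^3/s
Airflow for diesel equipment:
Q_diesel = 871 * 0.042 = 36.582 m^3/s
Total ventilation:
Q_total = 1.258 + 36.582
= 37.84 m^3/s


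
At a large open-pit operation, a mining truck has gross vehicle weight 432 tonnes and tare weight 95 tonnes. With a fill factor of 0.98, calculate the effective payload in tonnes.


Maximum payload = gross - tare
= 432 - 95 = 337 tonnes
Effective payload = max payload * fill factor
= 337 * 0.98
= 330.26 tonnes

330.26 tonnes


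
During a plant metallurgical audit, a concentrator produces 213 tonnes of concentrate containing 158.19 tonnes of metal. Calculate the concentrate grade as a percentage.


74.2676%

Grade = (metal in concentrate / concentrate mass) * 100
= (158.19 / 213) * 100
= 0.7426760563 * 100
= 74.2676%


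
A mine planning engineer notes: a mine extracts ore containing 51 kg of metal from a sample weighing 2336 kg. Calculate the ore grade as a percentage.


Ore grade = (metal mass / ore mass) * 100
= (51 / 2336) * 100
= 0.02183219178 * 100
= 2.1832%

2.1832%


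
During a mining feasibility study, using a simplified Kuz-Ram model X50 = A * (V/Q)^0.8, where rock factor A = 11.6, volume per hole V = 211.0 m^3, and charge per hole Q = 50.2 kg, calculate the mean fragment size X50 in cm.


Compute V/Q:
V/Q = 211.0 / 50.2 = 4.203187251
Raise to the power 0.8:
(V/Q)^0.8 = 4.203187251^0.8 = 3.154009452
Multiply by A:
X50 = 11.6 * 3.154009452
= 36.5865 cm

36.5865 cm


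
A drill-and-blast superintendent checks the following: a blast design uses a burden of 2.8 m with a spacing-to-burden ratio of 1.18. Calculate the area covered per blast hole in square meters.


9.2512 m^2

First, find the spacing:
Spacing = burden * ratio = 2.8 * 1.18
= 3.304 m
Then, calculate the area:
Area = burden * spacing = 2.8 * 3.304
= 9.2512 m^2


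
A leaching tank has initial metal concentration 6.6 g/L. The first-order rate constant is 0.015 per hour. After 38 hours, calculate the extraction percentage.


43.4475%

Compute the exponent:
-k * t = -0.015 * 38 = -0.57
Remaining concentration:
C = 6.6 * exp(-0.57)
= 6.6 * 0.5655254387
= 3.732467895 g/L
Extracted = 6.6 - 3.732467895 = 2.867532105 g/L
Extraction % = 2.867532105 / 6.6 * 100
= 43.4475%


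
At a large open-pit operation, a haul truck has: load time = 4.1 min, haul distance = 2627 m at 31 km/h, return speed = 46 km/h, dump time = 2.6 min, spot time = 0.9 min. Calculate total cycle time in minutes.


16.111 min

Convert haul speed to m/min: 31 * 1000/60 = 516.6666667 m/min
Haul time = 2627 / 516.6666667 = 5.084516129 min
Convert return speed to m/min: 46 * 1000/60 = 766.6666667 m/min
Return time = 2627 / 766.6666667 = 3.426521739 min
Total cycle time:
= 4.1 + 5.084516129 + 2.6 + 3.426521739 + 0.9
= 16.111 min


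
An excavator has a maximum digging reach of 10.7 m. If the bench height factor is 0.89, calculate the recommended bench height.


9.523 m

Bench height = reach * factor
= 10.7 * 0.89
= 9.523 m


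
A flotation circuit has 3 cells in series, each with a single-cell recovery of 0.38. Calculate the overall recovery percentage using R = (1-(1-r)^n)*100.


Complement of single-cell recovery:
1 - r = 1 - 0.38 = 0.62
Raise to power n:
(1 - r)^3 = 0.62^3 = 0.238328
Overall recovery:
R = (1 - 0.238328) * 100
= 76.1672%

76.1672%


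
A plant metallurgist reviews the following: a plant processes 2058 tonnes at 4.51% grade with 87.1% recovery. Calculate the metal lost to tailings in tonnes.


11.9732 tonnes

Total metal in feed:
= 2058 * 4.51 / 100 = 92.8158 tonnes
Metal recovered:
= 92.8158 * 87.1 / 100 = 80.8425618 tonnes
Metal lost to tailings:
= 92.8158 - 80.8425618
= 11.9732 tonnes


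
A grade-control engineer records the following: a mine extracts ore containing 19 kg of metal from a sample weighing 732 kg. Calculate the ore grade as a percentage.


2.5956%

Ore grade = (metal mass / ore mass) * 100
= (19 / 732) * 100
= 0.02595628415 * 100
= 2.5956%


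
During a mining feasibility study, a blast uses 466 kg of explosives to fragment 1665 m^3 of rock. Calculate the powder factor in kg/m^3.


Powder factor = explosive mass / rock volume
= 466 / 1665
= 0.2799 kg/m^3

0.2799 kg/m^3


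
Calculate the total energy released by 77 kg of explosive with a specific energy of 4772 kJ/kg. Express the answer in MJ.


Energy = mass * specific_energy / 1000
= 77 * 4772 / 1000
= 367444 / 1000
= 367.444 MJ

367.444 MJ


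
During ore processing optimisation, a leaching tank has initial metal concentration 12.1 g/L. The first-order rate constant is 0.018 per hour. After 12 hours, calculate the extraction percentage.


19.4265%

Compute the exponent:
-k * t = -0.018 * 12 = -0.216
Remaining concentration:
C = 12.1 * exp(-0.216)
= 12.1 * 0.8057353019
= 9.749397153 g/L
Extracted = 12.1 - 9.749397153 = 2.350602847 g/L
Extraction % = 2.350602847 / 12.1 * 100
= 19.4265%


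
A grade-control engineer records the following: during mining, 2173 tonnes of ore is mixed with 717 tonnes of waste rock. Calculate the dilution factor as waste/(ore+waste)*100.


Total material = ore + waste
= 2173 + 717 = 2890 tonnes
Dilution = waste / total * 100
= 717 / 2890 * 100
= 0.2480968858 * 100
= 24.8097%

24.8097%


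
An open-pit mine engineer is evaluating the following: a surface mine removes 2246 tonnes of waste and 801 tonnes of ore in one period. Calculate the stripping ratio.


2.804

Stripping ratio = waste tonnage / ore tonnage
= 2246 / 801
= 2.804


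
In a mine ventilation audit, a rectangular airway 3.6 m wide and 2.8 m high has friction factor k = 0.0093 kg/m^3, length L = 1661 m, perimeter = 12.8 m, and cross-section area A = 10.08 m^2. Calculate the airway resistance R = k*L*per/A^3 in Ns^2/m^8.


0.1931 Ns^2/m^8

Compute the numerator:
k * L * per = 0.0093 * 1661 * 12.8
= 197.72544
Compute the denominator:
A^3 = 10.08^3 = 1024.192512
Resistance:
R = 197.72544 / 1024.192512
= 0.1931 Ns^2/m^8


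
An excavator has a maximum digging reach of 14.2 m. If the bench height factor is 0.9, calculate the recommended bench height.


Bench height = reach * factor
= 14.2 * 0.9
= 12.78 m

12.78 m


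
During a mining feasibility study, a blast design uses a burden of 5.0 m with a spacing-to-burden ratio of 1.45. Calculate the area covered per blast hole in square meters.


36.25 m^2

First, find the spacing:
Spacing = burden * ratio = 5.0 * 1.45
= 7.25 m
Then, calculate the area:
Area = burden * spacing = 5.0 * 7.25
= 36.25 m^2


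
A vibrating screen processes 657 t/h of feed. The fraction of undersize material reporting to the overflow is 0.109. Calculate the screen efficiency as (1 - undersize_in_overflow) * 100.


Screen efficiency = (1 - fraction of undersize in overflow) * 100
= (1 - 0.109) * 100
= 0.891 * 100
= 89.1%

89.1%


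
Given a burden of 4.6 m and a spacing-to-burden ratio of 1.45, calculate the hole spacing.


Spacing = burden * ratio
= 4.6 * 1.45
= 6.67 m

6.67 m


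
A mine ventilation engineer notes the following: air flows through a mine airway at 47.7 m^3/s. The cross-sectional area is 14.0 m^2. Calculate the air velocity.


3.4071 m/s

Velocity = flow rate / cross-sectional area
= 47.7 / 14.0
= 3.4071 m/s


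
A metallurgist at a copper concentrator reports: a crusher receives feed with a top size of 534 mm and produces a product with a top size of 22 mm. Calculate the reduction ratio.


24.2727

Reduction ratio = feed size / product size
= 534 / 22
= 24.2727


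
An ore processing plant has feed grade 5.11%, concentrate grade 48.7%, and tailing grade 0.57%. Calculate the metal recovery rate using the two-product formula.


89.8976%

Using the two-product formula:
R = 100 * c * (f - t) / (f * (c - t))
Numerator = 100 * 48.7 * (5.11 - 0.57)
= 100 * 48.7 * 4.54
= 22109.8
Denominator = 5.11 * (48.7 - 0.57)
= 5.11 * 48.13
= 245.9443
R = 22109.8 / 245.9443
= 89.8976%


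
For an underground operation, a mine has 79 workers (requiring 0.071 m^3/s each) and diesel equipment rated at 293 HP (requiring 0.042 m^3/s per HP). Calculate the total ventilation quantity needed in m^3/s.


Airflow for workers:
Q_people = 79 * 0.071 = 5.609 m^3/s
Airflow for diesel equipment:
Q_diesel = 293 * 0.042 = 12.306 m^3/s
Total ventilation:
Q_total = 5.609 + 12.306
= 17.915 m^3/s

17.915 m^3/s


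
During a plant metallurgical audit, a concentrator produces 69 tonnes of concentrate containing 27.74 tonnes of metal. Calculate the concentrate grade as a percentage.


Grade = (metal in concentrate / concentrate mass) * 100
= (27.74 / 69) * 100
= 0.4020289855 * 100
= 40.2029%

40.2029%


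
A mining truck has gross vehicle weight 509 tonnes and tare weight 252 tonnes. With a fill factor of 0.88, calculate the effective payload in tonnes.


226.16 tonnes

Maximum payload = gross - tare
= 509 - 252 = 257 tonnes
Effective payload = max payload * fill factor
= 257 * 0.88
= 226.16 tonnes


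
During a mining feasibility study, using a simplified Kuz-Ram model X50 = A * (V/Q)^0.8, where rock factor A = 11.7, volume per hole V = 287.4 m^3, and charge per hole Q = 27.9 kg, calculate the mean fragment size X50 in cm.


Compute V/Q:
V/Q = 287.4 / 27.9 = 10.30107527
Raise to the power 0.8:
(V/Q)^0.8 = 10.30107527^0.8 = 6.461093836
Multiply by A:
X50 = 11.7 * 6.461093836
= 75.5948 cm

75.5948 cm


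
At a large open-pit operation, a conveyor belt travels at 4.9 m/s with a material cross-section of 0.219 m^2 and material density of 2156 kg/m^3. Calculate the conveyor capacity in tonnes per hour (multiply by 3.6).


Volumetric flow = speed * area
= 4.9 * 0.219 = 1.0731 m^3/s
Mass flow = volumetric * density
= 1.0731 * 2156 = 2313.6036 kg/s
Convert to t/h: multiply by 3.6
Capacity = 2313.6036 * 3.6
= 8328.973 t/h

8328.973 t/h


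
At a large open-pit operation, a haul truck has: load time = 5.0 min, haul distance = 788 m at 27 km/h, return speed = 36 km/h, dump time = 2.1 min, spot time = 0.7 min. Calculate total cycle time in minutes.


10.8644 min

Convert haul speed to m/min: 27 * 1000/60 = 450 m/min
Haul time = 788 / 450 = 1.751111111 min
Convert return speed to m/min: 36 * 1000/60 = 600 m/min
Return time = 788 / 600 = 1.313333333 min
Total cycle time:
= 5.0 + 1.751111111 + 2.1 + 1.313333333 + 0.7
= 10.8644 min


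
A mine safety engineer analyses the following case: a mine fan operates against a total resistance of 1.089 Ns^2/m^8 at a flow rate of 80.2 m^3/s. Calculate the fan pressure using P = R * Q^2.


Compute Q^2:
Q^2 = 80.2^2 = 6432.04
Compute pressure:
P = R * Q^2 = 1.089 * 6432.04
= 7004.4916 Pa

7004.4916 Pa


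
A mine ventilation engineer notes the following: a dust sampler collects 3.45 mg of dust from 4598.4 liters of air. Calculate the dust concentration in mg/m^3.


Convert liters to m^3: 1 m^3 = 1000 L
Concentration = mass / volume * 1000
= 3.45 / 4598.4 * 1000
= 0.0007502609603 * 1000
= 0.7503 mg/m^3

0.7503 mg/m^3


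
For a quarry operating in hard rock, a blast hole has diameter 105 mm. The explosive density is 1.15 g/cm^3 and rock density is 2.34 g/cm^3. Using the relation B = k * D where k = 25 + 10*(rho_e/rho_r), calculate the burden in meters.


First, compute k:
rho_e / rho_r = 1.15 / 2.34 = 0.4914529915
k = 25 + 10 * 0.4914529915 = 29.91452991
Then, compute burden:
B = k * D / 1000 = 29.91452991 * 105 / 1000
= 3141.025641 / 1000
= 3.141 m

3.141 m


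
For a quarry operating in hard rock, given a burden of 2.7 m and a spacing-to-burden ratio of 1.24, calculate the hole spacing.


3.348 m

Spacing = burden * ratio
= 2.7 * 1.24
= 3.348 m


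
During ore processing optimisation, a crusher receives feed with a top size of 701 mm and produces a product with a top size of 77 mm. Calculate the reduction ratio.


Reduction ratio = feed size / product size
= 701 / 77
= 9.1039

9.1039


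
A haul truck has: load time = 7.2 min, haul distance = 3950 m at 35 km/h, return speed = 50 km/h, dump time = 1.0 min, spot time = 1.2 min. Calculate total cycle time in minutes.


20.9114 min

Convert haul speed to m/min: 35 * 1000/60 = 583.3333333 m/min
Haul time = 3950 / 583.3333333 = 6.771428571 min
Convert return speed to m/min: 50 * 1000/60 = 833.3333333 m/min
Return time = 3950 / 833.3333333 = 4.74 min
Total cycle time:
= 7.2 + 6.771428571 + 1.0 + 4.74 + 1.2
= 20.9114 min


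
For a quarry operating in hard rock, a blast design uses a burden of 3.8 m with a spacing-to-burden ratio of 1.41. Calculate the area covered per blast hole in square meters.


20.3604 m^2

First, find the spacing:
Spacing = burden * ratio = 3.8 * 1.41
= 5.358 m
Then, calculate the area:
Area = burden * spacing = 3.8 * 5.358
= 20.3604 m^2


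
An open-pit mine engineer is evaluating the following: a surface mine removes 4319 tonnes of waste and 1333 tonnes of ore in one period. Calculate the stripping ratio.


Stripping ratio = waste tonnage / ore tonnage
= 4319 / 1333
= 3.2401

3.2401


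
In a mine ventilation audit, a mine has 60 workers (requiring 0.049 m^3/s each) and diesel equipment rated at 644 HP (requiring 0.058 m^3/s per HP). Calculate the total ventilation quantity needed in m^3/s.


40.292 m^3/s

Airflow for workers:
Q_people = 60 * 0.049 = 2.94 m^3/s
Airflow for diesel equipment:
Q_diesel = 644 * 0.058 = 37.352 m^3/s
Total ventilation:
Q_total = 2.94 + 37.352
= 40.292 m^3/s


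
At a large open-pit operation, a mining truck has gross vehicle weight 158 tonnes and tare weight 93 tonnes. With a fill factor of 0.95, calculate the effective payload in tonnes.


61.75 tonnes

Maximum payload = gross - tare
= 158 - 93 = 65 tonnes
Effective payload = max payload * fill factor
= 65 * 0.95
= 61.75 tonnes


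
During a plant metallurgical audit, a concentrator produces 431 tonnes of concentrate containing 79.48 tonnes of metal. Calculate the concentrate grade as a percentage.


Grade = (metal in concentrate / concentrate mass) * 100
= (79.48 / 431) * 100
= 0.1844083527 * 100
= 18.4408%

18.4408%


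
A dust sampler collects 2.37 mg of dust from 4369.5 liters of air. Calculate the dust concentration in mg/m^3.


Convert liters to m^3: 1 m^3 = 1000 L
Concentration = mass / volume * 1000
= 2.37 / 4369.5 * 1000
= 0.0005423961552 * 1000
= 0.5424 mg/m^3

0.5424 mg/m^3


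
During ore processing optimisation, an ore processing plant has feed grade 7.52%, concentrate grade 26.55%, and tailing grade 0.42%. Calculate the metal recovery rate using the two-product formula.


95.9325%

Using the two-product formula:
R = 100 * c * (f - t) / (f * (c - t))
Numerator = 100 * 26.55 * (7.52 - 0.42)
= 100 * 26.55 * 7.1
= 18850.5
Denominator = 7.52 * (26.55 - 0.42)
= 7.52 * 26.13
= 196.4976
R = 18850.5 / 196.4976
= 95.9325%


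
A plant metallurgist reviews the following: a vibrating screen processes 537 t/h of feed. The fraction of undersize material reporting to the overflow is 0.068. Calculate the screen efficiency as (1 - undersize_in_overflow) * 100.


93.2%

Screen efficiency = (1 - fraction of undersize in overflow) * 100
= (1 - 0.068) * 100
= 0.932 * 100
= 93.2%


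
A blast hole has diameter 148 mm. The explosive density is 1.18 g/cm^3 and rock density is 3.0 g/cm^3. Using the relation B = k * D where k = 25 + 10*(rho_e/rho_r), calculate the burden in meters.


4.2821 m

First, compute k:
rho_e / rho_r = 1.18 / 3.0 = 0.3933333333
k = 25 + 10 * 0.3933333333 = 28.93333333
Then, compute burden:
B = k * D / 1000 = 28.93333333 * 148 / 1000
= 4282.133333 / 1000
= 4.2821 m


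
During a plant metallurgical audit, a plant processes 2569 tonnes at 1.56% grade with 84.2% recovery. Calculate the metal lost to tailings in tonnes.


6.3321 tonnes

Total metal in feed:
= 2569 * 1.56 / 100 = 40.0764 tonnes
Metal recovered:
= 40.0764 * 84.2 / 100 = 33.7443288 tonnes
Metal lost to tailings:
= 40.0764 - 33.7443288
= 6.3321 tonnes


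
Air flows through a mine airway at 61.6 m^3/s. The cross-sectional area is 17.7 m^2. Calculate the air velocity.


Velocity = flow rate / cross-sectional area
= 61.6 / 17.7
= 3.4802 m/s

3.4802 m/s


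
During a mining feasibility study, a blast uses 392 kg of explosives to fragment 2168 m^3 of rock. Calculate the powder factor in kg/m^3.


Powder factor = explosive mass / rock volume
= 392 / 2168
= 0.1808 kg/m^3

0.1808 kg/m^3


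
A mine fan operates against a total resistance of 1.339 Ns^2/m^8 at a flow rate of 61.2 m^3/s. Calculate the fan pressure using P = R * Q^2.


Compute Q^2:
Q^2 = 61.2^2 = 3745.44
Compute pressure:
P = R * Q^2 = 1.339 * 3745.44
= 5015.1442 Pa

5015.1442 Pa


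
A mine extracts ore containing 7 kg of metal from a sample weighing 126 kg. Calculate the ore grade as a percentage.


5.5556%

Ore grade = (metal mass / ore mass) * 100
= (7 / 126) * 100
= 0.05555555556 * 100
= 5.5556%


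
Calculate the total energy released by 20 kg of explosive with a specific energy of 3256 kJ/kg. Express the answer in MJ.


Energy = mass * specific_energy / 1000
= 20 * 3256 / 1000
= 65120 / 1000
= 65.12 MJ

65.12 MJ


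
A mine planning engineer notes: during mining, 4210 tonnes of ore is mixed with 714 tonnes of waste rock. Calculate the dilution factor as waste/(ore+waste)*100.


14.5004%

Total material = ore + waste
= 4210 + 714 = 4924 tonnes
Dilution = waste / total * 100
= 714 / 4924 * 100
= 0.1450040617 * 100
= 14.5004%


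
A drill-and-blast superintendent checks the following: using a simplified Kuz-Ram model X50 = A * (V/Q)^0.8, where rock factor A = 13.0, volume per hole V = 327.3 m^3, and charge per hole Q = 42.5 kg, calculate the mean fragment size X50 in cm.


Compute V/Q:
V/Q = 327.3 / 42.5 = 7.701176471
Raise to the power 0.8:
(V/Q)^0.8 = 7.701176471^0.8 = 5.119713521
Multiply by A:
X50 = 13.0 * 5.119713521
= 66.5563 cm

66.5563 cm


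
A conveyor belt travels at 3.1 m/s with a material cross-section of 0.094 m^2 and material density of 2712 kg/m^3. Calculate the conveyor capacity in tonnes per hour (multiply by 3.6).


Volumetric flow = speed * area
= 3.1 * 0.094 = 0.2914 m^3/s
Mass flow = volumetric * density
= 0.2914 * 2712 = 790.2768 kg/s
Convert to t/h: multiply by 3.6
Capacity = 790.2768 * 3.6
= 2844.9965 t/h

2844.9965 t/h


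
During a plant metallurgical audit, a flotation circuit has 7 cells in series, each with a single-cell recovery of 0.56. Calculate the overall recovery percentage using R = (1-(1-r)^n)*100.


99.6807%

Complement of single-cell recovery:
1 - r = 1 - 0.56 = 0.44
Raise to power n:
(1 - r)^7 = 0.44^7 = 0.003192778097
Overall recovery:
R = (1 - 0.003192778097) * 100
= 99.6807%


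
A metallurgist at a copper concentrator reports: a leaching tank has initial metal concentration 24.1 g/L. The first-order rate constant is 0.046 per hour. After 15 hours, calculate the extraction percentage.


49.8424%

Compute the exponent:
-k * t = -0.046 * 15 = -0.69
Remaining concentration:
C = 24.1 * exp(-0.69)
= 24.1 * 0.5015760691
= 12.08798326 g/L
Extracted = 24.1 - 12.08798326 = 12.01201674 g/L
Extraction % = 12.01201674 / 24.1 * 100
= 49.8424%


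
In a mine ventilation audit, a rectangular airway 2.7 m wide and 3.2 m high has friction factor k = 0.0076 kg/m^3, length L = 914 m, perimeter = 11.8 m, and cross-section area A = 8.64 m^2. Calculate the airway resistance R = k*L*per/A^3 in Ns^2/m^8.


Compute the numerator:
k * L * per = 0.0076 * 914 * 11.8
= 81.96752
Compute the denominator:
A^3 = 8.64^3 = 644.972544
Resistance:
R = 81.96752 / 644.972544
= 0.1271 Ns^2/m^8

0.1271 Ns^2/m^8


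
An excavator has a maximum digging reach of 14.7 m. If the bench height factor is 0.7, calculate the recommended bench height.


10.29 m

Bench height = reach * factor
= 14.7 * 0.7
= 10.29 m


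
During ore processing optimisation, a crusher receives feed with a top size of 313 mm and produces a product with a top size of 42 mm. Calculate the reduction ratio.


7.4524

Reduction ratio = feed size / product size
= 313 / 42
= 7.4524


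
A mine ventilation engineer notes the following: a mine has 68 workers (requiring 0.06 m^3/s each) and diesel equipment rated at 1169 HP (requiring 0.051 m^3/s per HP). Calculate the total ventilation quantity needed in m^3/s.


Airflow for workers:
Q_people = 68 * 0.06 = 4.08 m^3/s
Airflow for diesel equipment:
Q_diesel = 1169 * 0.051 = 59.619 m^3/s
Total ventilation:
Q_total = 4.08 + 59.619
= 63.699 m^3/s

63.699 m^3/s


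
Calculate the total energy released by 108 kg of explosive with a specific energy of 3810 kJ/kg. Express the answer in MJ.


Energy = mass * specific_energy / 1000
= 108 * 3810 / 1000
= 411480 / 1000
= 411.48 MJ

411.48 MJ


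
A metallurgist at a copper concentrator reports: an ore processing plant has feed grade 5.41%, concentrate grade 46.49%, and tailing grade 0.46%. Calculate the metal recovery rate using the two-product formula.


Using the two-product formula:
R = 100 * c * (f - t) / (f * (c - t))
Numerator = 100 * 46.49 * (5.41 - 0.46)
= 100 * 46.49 * 4.95
= 23012.55
Denominator = 5.41 * (46.49 - 0.46)
= 5.41 * 46.03
= 249.0223
R = 23012.55 / 249.0223
= 92.4116%

92.4116%


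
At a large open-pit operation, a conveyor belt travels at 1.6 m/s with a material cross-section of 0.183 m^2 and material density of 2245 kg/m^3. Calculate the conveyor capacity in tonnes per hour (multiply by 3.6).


Volumetric flow = speed * area
= 1.6 * 0.183 = 0.2928 m^3/s
Mass flow = volumetric * density
= 0.2928 * 2245 = 657.336 kg/s
Convert to t/h: multiply by 3.6
Capacity = 657.336 * 3.6
= 2366.4096 t/h

2366.4096 t/h


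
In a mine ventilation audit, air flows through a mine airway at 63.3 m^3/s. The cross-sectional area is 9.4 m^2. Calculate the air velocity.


6.734 m/s

Velocity = flow rate / cross-sectional area
= 63.3 / 9.4
= 6.734 m/s


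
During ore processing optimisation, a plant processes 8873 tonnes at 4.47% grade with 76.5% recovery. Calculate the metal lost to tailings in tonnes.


Total metal in feed:
= 8873 * 4.47 / 100 = 396.6231 tonnes
Metal recovered:
= 396.6231 * 76.5 / 100 = 303.4166715 tonnes
Metal lost to tailings:
= 396.6231 - 303.4166715
= 93.2064 tonnes

93.2064 tonnes


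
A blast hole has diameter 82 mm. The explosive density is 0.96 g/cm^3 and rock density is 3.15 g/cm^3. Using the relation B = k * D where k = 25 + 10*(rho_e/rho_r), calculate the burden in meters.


First, compute k:
rho_e / rho_r = 0.96 / 3.15 = 0.3047619048
k = 25 + 10 * 0.3047619048 = 28.04761905
Then, compute burden:
B = k * D / 1000 = 28.04761905 * 82 / 1000
= 2299.904762 / 1000
= 2.2999 m

2.2999 m


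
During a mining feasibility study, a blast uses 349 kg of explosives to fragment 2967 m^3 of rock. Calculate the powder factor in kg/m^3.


Powder factor = explosive mass / rock volume
= 349 / 2967
= 0.1176 kg/m^3

0.1176 kg/m^3


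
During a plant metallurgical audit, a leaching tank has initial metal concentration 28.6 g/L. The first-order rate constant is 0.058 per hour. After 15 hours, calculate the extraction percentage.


58.1048%

Compute the exponent:
-k * t = -0.058 * 15 = -0.87
Remaining concentration:
C = 28.6 * exp(-0.87)
= 28.6 * 0.4189515492
= 11.98201431 g/L
Extracted = 28.6 - 11.98201431 = 16.61798569 g/L
Extraction % = 16.61798569 / 28.6 * 100
= 58.1048%


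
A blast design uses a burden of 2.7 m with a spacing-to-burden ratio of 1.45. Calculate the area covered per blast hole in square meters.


First, find the spacing:
Spacing = burden * ratio = 2.7 * 1.45
= 3.915 m
Then, calculate the area:
Area = burden * spacing = 2.7 * 3.915
= 10.5705 m^2

10.5705 m^2


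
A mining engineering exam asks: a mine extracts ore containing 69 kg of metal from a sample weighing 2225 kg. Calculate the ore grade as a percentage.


Ore grade = (metal mass / ore mass) * 100
= (69 / 2225) * 100
= 0.03101123596 * 100
= 3.1011%

3.1011%


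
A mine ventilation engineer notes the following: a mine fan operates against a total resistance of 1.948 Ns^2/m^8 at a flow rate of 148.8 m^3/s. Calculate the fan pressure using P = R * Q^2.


Compute Q^2:
Q^2 = 148.8^2 = 22141.44
Compute pressure:
P = R * Q^2 = 1.948 * 22141.44
= 43131.5251 Pa

43131.5251 Pa


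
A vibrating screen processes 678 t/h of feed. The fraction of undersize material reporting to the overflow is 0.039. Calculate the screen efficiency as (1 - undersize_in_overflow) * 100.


96.1%

Screen efficiency = (1 - fraction of undersize in overflow) * 100
= (1 - 0.039) * 100
= 0.961 * 100
= 96.1%


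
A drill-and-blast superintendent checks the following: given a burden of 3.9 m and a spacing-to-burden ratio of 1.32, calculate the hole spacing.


5.148 m

Spacing = burden * ratio
= 3.9 * 1.32
= 5.148 m


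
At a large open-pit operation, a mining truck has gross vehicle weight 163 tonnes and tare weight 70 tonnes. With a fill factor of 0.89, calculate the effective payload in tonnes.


82.77 tonnes

Maximum payload = gross - tare
= 163 - 70 = 93 tonnes
Effective payload = max payload * fill factor
= 93 * 0.89
= 82.77 tonnes


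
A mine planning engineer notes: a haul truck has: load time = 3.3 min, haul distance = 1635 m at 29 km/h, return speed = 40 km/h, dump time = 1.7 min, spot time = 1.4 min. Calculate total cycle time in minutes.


12.2353 min

Convert haul speed to m/min: 29 * 1000/60 = 483.3333333 m/min
Haul time = 1635 / 483.3333333 = 3.382758621 min
Convert return speed to m/min: 40 * 1000/60 = 666.6666667 m/min
Return time = 1635 / 666.6666667 = 2.4525 min
Total cycle time:
= 3.3 + 3.382758621 + 1.7 + 2.4525 + 1.4
= 12.2353 min


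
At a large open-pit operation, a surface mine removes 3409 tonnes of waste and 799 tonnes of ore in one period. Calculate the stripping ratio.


4.2666

Stripping ratio = waste tonnage / ore tonnage
= 3409 / 799
= 4.2666


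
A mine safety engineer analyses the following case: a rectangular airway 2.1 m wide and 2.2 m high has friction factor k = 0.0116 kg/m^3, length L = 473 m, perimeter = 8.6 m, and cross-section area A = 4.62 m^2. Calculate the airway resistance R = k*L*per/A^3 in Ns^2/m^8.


Compute the numerator:
k * L * per = 0.0116 * 473 * 8.6
= 47.18648
Compute the denominator:
A^3 = 4.62^3 = 98.611128
Resistance:
R = 47.18648 / 98.611128
= 0.4785 Ns^2/m^8

0.4785 Ns^2/m^8


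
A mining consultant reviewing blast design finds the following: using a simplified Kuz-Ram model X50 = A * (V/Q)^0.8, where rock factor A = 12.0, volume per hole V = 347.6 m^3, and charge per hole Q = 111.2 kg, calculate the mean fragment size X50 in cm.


Compute V/Q:
V/Q = 347.6 / 111.2 = 3.125899281
Raise to the power 0.8:
(V/Q)^0.8 = 3.125899281^0.8 = 2.488742616
Multiply by A:
X50 = 12.0 * 2.488742616
= 29.8649 cm

29.8649 cm


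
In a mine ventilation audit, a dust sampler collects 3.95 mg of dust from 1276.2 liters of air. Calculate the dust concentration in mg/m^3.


Convert liters to m^3: 1 m^3 = 1000 L
Concentration = mass / volume * 1000
= 3.95 / 1276.2 * 1000
= 0.003095126156 * 1000
= 3.0951 mg/m^3

3.0951 mg/m^3


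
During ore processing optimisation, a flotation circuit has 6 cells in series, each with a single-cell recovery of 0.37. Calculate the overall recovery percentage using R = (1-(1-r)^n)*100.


Complement of single-cell recovery:
1 - r = 1 - 0.37 = 0.63
Raise to power n:
(1 - r)^6 = 0.63^6 = 0.06252350221
Overall recovery:
R = (1 - 0.06252350221) * 100
= 93.7476%

93.7476%


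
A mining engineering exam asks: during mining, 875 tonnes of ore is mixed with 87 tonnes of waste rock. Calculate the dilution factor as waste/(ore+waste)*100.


9.0437%

Total material = ore + waste
= 875 + 87 = 962 tonnes
Dilution = waste / total * 100
= 87 / 962 * 100
= 0.09043659044 * 100
= 9.0437%


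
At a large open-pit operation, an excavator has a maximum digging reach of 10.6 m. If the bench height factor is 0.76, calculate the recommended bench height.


8.056 m

Bench height = reach * factor
= 10.6 * 0.76
= 8.056 m


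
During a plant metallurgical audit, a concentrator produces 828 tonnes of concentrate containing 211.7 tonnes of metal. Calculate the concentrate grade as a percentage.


25.5676%

Grade = (metal in concentrate / concentrate mass) * 100
= (211.7 / 828) * 100
= 0.2556763285 * 100
= 25.5676%


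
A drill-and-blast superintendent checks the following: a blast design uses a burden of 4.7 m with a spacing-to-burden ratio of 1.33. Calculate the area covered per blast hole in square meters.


First, find the spacing:
Spacing = burden * ratio = 4.7 * 1.33
= 6.251 m
Then, calculate the area:
Area = burden * spacing = 4.7 * 6.251
= 29.3797 m^2

29.3797 m^2


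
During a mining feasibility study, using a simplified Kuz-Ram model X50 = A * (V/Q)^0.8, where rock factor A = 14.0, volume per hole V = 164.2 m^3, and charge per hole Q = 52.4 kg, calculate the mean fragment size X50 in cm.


Compute V/Q:
V/Q = 164.2 / 52.4 = 3.133587786
Raise to the power 0.8:
(V/Q)^0.8 = 3.133587786^0.8 = 2.493638489
Multiply by A:
X50 = 14.0 * 2.493638489
= 34.9109 cm

34.9109 cm


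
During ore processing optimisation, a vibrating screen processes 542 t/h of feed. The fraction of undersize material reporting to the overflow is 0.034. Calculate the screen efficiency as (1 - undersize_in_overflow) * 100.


Screen efficiency = (1 - fraction of undersize in overflow) * 100
= (1 - 0.034) * 100
= 0.966 * 100
= 96.6%

96.6%


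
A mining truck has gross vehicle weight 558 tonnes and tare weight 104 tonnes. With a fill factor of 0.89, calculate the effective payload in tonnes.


404.06 tonnes

Maximum payload = gross - tare
= 558 - 104 = 454 tonnes
Effective payload = max payload * fill factor
= 454 * 0.89
= 404.06 tonnes


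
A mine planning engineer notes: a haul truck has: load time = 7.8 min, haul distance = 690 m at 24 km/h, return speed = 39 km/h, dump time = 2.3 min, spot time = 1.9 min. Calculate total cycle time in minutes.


Convert haul speed to m/min: 24 * 1000/60 = 400 m/min
Haul time = 690 / 400 = 1.725 min
Convert return speed to m/min: 39 * 1000/60 = 650 m/min
Return time = 690 / 650 = 1.061538462 min
Total cycle time:
= 7.8 + 1.725 + 2.3 + 1.061538462 + 1.9
= 14.7865 min

14.7865 min


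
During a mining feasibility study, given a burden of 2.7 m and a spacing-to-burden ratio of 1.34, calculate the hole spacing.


3.618 m

Spacing = burden * ratio
= 2.7 * 1.34
= 3.618 m


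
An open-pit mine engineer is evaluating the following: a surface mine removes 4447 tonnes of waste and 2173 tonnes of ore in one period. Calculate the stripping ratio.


Stripping ratio = waste tonnage / ore tonnage
= 4447 / 2173
= 2.0465

2.0465


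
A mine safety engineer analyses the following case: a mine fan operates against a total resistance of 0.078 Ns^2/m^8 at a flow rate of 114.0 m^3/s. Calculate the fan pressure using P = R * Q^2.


Compute Q^2:
Q^2 = 114.0^2 = 12996.0
Compute pressure:
P = R * Q^2 = 0.078 * 12996.0
= 1013.688 Pa

1013.688 Pa


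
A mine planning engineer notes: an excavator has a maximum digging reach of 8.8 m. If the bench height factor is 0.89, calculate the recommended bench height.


Bench height = reach * factor
= 8.8 * 0.89
= 7.832 m

7.832 m


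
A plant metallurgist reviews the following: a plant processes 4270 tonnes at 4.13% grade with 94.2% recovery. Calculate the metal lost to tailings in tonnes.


Total metal in feed:
= 4270 * 4.13 / 100 = 176.351 tonnes
Metal recovered:
= 176.351 * 94.2 / 100 = 166.122642 tonnes
Metal lost to tailings:
= 176.351 - 166.122642
= 10.2284 tonnes

10.2284 tonnes


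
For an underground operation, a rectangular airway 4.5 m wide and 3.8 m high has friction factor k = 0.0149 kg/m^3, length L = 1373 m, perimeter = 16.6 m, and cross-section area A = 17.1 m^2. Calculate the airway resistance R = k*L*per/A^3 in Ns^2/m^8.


0.0679 Ns^2/m^8

Compute the numerator:
k * L * per = 0.0149 * 1373 * 16.6
= 339.59782
Compute the denominator:
A^3 = 17.1^3 = 5000.211
Resistance:
R = 339.59782 / 5000.211
= 0.0679 Ns^2/m^8


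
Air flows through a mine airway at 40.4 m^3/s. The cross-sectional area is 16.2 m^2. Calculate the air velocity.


Velocity = flow rate / cross-sectional area
= 40.4 / 16.2
= 2.4938 m/s

2.4938 m/s


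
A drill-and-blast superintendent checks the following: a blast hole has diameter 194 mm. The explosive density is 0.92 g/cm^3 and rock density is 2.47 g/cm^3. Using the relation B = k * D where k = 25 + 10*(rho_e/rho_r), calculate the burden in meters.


5.5726 m

First, compute k:
rho_e / rho_r = 0.92 / 2.47 = 0.3724696356
k = 25 + 10 * 0.3724696356 = 28.72469636
Then, compute burden:
B = k * D / 1000 = 28.72469636 * 194 / 1000
= 5572.591093 / 1000
= 5.5726 m
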